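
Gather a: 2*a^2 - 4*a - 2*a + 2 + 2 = 2*a^2 - 6*a + 4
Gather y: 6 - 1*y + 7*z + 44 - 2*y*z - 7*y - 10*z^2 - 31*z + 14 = y*(-2*z - 8) - 10*z^2 - 24*z + 64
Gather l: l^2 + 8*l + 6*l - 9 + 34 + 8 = l^2 + 14*l + 33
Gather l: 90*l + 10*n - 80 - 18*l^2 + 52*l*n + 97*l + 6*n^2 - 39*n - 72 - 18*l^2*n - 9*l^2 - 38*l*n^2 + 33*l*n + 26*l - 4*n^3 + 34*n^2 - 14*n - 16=l^2*(-18*n - 27) + l*(-38*n^2 + 85*n + 213) - 4*n^3 + 40*n^2 - 43*n - 168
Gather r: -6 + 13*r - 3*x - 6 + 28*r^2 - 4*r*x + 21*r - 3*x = 28*r^2 + r*(34 - 4*x) - 6*x - 12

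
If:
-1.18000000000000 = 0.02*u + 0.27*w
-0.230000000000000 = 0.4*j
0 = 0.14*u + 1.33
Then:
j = -0.58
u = -9.50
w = -3.67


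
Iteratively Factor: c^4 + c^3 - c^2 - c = (c + 1)*(c^3 - c) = (c + 1)^2*(c^2 - c) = c*(c + 1)^2*(c - 1)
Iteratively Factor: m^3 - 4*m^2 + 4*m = (m - 2)*(m^2 - 2*m) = (m - 2)^2*(m)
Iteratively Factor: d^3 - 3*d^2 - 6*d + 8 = (d + 2)*(d^2 - 5*d + 4) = (d - 4)*(d + 2)*(d - 1)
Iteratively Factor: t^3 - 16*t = (t + 4)*(t^2 - 4*t) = (t - 4)*(t + 4)*(t)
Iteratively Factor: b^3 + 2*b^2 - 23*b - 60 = (b + 3)*(b^2 - b - 20) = (b + 3)*(b + 4)*(b - 5)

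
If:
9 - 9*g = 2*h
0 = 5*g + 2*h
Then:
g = 9/4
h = -45/8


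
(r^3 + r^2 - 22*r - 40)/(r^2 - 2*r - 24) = (r^2 - 3*r - 10)/(r - 6)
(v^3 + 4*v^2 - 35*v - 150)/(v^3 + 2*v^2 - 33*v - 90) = (v + 5)/(v + 3)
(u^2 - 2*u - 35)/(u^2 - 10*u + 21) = (u + 5)/(u - 3)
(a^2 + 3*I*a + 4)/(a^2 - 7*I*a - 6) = (a + 4*I)/(a - 6*I)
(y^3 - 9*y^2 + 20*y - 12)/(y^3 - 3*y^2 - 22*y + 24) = (y - 2)/(y + 4)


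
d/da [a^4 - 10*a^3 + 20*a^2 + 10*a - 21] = 4*a^3 - 30*a^2 + 40*a + 10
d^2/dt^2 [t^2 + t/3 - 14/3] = 2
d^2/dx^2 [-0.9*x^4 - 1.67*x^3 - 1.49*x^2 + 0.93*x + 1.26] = -10.8*x^2 - 10.02*x - 2.98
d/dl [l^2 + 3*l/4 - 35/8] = 2*l + 3/4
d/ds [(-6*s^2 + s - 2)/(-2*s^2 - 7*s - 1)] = (44*s^2 + 4*s - 15)/(4*s^4 + 28*s^3 + 53*s^2 + 14*s + 1)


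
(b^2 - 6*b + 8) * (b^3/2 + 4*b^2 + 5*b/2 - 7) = b^5/2 + b^4 - 35*b^3/2 + 10*b^2 + 62*b - 56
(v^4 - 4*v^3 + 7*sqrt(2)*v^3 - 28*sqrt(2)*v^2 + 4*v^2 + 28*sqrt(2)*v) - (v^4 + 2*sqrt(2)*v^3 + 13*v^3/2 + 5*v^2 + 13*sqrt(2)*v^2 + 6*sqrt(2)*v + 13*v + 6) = -21*v^3/2 + 5*sqrt(2)*v^3 - 41*sqrt(2)*v^2 - v^2 - 13*v + 22*sqrt(2)*v - 6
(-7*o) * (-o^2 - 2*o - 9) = 7*o^3 + 14*o^2 + 63*o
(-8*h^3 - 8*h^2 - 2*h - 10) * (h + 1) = -8*h^4 - 16*h^3 - 10*h^2 - 12*h - 10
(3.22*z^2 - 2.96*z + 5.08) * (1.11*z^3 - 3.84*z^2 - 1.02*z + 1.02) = 3.5742*z^5 - 15.6504*z^4 + 13.7208*z^3 - 13.2036*z^2 - 8.2008*z + 5.1816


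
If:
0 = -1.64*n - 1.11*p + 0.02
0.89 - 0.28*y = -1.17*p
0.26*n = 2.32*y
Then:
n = 0.52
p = -0.75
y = 0.06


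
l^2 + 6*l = l*(l + 6)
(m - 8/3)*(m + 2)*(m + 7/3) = m^3 + 5*m^2/3 - 62*m/9 - 112/9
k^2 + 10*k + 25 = (k + 5)^2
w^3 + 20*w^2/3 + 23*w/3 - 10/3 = (w - 1/3)*(w + 2)*(w + 5)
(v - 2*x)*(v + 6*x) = v^2 + 4*v*x - 12*x^2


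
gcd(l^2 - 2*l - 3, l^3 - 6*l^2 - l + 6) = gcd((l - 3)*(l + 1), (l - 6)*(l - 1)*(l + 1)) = l + 1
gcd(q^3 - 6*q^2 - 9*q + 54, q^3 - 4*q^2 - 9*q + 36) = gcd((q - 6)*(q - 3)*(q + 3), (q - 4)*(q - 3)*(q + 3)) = q^2 - 9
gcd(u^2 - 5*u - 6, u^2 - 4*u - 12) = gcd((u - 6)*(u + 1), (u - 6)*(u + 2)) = u - 6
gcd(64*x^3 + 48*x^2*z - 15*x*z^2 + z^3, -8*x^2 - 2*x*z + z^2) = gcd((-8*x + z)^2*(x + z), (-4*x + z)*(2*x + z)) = 1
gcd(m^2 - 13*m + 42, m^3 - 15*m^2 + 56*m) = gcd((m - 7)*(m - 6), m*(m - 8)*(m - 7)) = m - 7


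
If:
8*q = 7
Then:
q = 7/8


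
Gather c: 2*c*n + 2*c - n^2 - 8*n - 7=c*(2*n + 2) - n^2 - 8*n - 7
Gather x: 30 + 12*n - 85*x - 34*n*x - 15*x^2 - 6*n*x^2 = 12*n + x^2*(-6*n - 15) + x*(-34*n - 85) + 30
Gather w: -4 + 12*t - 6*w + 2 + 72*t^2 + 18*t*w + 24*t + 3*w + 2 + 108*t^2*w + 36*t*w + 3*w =72*t^2 + 36*t + w*(108*t^2 + 54*t)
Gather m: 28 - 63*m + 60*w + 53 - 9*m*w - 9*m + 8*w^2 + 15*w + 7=m*(-9*w - 72) + 8*w^2 + 75*w + 88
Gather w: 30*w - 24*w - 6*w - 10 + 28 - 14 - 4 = 0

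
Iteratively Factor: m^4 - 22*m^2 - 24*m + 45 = (m + 3)*(m^3 - 3*m^2 - 13*m + 15) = (m - 1)*(m + 3)*(m^2 - 2*m - 15) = (m - 5)*(m - 1)*(m + 3)*(m + 3)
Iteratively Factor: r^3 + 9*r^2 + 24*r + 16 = (r + 4)*(r^2 + 5*r + 4) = (r + 1)*(r + 4)*(r + 4)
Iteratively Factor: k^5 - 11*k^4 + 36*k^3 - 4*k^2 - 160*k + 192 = (k - 4)*(k^4 - 7*k^3 + 8*k^2 + 28*k - 48) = (k - 4)^2*(k^3 - 3*k^2 - 4*k + 12) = (k - 4)^2*(k - 2)*(k^2 - k - 6) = (k - 4)^2*(k - 3)*(k - 2)*(k + 2)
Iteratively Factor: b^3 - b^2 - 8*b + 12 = (b + 3)*(b^2 - 4*b + 4) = (b - 2)*(b + 3)*(b - 2)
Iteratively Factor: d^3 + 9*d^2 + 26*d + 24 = (d + 3)*(d^2 + 6*d + 8) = (d + 3)*(d + 4)*(d + 2)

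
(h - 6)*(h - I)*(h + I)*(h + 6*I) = h^4 - 6*h^3 + 6*I*h^3 + h^2 - 36*I*h^2 - 6*h + 6*I*h - 36*I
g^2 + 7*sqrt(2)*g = g*(g + 7*sqrt(2))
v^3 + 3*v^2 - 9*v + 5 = (v - 1)^2*(v + 5)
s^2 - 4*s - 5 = (s - 5)*(s + 1)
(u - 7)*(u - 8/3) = u^2 - 29*u/3 + 56/3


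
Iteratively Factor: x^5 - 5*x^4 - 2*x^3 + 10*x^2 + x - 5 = (x - 1)*(x^4 - 4*x^3 - 6*x^2 + 4*x + 5) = (x - 1)*(x + 1)*(x^3 - 5*x^2 - x + 5) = (x - 1)*(x + 1)^2*(x^2 - 6*x + 5) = (x - 5)*(x - 1)*(x + 1)^2*(x - 1)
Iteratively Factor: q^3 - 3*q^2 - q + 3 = (q - 1)*(q^2 - 2*q - 3) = (q - 1)*(q + 1)*(q - 3)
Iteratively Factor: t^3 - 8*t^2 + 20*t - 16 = (t - 4)*(t^2 - 4*t + 4) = (t - 4)*(t - 2)*(t - 2)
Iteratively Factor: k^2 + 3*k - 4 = (k + 4)*(k - 1)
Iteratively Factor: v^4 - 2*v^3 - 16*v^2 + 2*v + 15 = (v + 3)*(v^3 - 5*v^2 - v + 5) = (v - 5)*(v + 3)*(v^2 - 1) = (v - 5)*(v - 1)*(v + 3)*(v + 1)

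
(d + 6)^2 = d^2 + 12*d + 36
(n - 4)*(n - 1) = n^2 - 5*n + 4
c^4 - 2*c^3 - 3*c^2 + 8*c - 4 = (c - 2)*(c - 1)^2*(c + 2)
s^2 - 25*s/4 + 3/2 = (s - 6)*(s - 1/4)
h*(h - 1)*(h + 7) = h^3 + 6*h^2 - 7*h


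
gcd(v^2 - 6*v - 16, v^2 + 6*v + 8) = v + 2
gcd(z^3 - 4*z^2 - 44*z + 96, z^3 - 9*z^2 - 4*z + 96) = z - 8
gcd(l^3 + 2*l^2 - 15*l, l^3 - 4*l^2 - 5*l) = l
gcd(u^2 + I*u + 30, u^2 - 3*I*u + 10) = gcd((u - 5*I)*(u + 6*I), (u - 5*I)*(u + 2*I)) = u - 5*I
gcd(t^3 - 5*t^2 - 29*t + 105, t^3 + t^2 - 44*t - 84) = t - 7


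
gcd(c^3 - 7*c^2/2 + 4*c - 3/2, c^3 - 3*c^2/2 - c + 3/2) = c^2 - 5*c/2 + 3/2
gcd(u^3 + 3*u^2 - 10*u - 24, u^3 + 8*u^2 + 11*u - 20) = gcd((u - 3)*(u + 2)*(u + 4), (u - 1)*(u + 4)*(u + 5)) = u + 4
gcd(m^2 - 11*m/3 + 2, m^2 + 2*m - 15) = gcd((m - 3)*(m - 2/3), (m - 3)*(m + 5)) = m - 3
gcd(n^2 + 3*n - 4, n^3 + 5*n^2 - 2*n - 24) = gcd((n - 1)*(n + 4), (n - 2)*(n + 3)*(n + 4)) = n + 4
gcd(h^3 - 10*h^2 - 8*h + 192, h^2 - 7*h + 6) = h - 6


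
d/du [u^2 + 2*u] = 2*u + 2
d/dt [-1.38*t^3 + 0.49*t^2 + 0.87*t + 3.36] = -4.14*t^2 + 0.98*t + 0.87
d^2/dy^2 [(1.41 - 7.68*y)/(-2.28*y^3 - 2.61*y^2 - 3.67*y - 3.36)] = (239.542272*y^5 + 186.255936*y^4 - 158.142528*y^3 - 834.43959*y^2 - 420.328602*y - 202.659258)/(11.852352*y^9 + 40.703472*y^8 + 103.829148*y^7 + 201.216069*y^6 + 287.096625*y^5 + 342.818271*y^4 + 319.758319*y^3 + 224.16408*y^2 + 124.298496*y + 37.933056)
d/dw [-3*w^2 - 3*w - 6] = -6*w - 3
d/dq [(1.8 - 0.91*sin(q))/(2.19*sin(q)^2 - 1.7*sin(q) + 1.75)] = (1.9929*sin(q)^2 - 7.884*sin(q) + 1.4675)*cos(q)/(4.7961*sin(q)^4 - 7.446*sin(q)^3 + 10.555*sin(q)^2 - 5.95*sin(q) + 3.0625)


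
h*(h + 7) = h^2 + 7*h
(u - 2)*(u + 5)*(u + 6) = u^3 + 9*u^2 + 8*u - 60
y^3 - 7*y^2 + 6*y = y*(y - 6)*(y - 1)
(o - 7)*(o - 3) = o^2 - 10*o + 21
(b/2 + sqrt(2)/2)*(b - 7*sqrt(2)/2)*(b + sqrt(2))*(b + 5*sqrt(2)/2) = b^4/2 + sqrt(2)*b^3/2 - 39*b^2/4 - 37*sqrt(2)*b/2 - 35/2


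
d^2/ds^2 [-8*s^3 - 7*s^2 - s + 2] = -48*s - 14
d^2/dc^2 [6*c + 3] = 0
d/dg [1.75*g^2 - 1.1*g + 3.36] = 3.5*g - 1.1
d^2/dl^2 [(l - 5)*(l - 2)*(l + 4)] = 6*l - 6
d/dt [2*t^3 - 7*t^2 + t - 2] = 6*t^2 - 14*t + 1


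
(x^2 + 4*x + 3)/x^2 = 1 + 4/x + 3/x^2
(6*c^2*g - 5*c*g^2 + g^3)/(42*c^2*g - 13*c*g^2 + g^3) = (6*c^2 - 5*c*g + g^2)/(42*c^2 - 13*c*g + g^2)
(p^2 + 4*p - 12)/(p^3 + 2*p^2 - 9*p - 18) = (p^2 + 4*p - 12)/(p^3 + 2*p^2 - 9*p - 18)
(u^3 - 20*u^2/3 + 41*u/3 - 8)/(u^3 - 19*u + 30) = (3*u^2 - 11*u + 8)/(3*(u^2 + 3*u - 10))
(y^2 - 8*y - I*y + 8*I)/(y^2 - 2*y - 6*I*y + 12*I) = (y^2 - 8*y - I*y + 8*I)/(y^2 - 2*y - 6*I*y + 12*I)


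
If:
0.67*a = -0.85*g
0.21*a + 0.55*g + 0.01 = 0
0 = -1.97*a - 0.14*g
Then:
No Solution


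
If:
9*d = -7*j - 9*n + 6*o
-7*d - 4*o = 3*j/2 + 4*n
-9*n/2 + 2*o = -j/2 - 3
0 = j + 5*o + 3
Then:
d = 124/517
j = -576/517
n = 194/517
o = -195/517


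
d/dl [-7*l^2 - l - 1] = -14*l - 1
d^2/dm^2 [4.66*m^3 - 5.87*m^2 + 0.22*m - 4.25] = 27.96*m - 11.74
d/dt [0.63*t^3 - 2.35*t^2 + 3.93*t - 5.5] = 1.89*t^2 - 4.7*t + 3.93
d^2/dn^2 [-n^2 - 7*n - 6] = -2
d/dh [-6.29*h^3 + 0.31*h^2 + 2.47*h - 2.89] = -18.87*h^2 + 0.62*h + 2.47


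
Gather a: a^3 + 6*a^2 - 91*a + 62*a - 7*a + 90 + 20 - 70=a^3 + 6*a^2 - 36*a + 40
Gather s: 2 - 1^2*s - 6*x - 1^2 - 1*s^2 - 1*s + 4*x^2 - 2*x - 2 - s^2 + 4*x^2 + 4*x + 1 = -2*s^2 - 2*s + 8*x^2 - 4*x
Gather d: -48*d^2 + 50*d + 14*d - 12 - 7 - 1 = -48*d^2 + 64*d - 20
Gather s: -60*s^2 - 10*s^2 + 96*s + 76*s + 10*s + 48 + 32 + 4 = -70*s^2 + 182*s + 84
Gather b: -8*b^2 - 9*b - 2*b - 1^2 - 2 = -8*b^2 - 11*b - 3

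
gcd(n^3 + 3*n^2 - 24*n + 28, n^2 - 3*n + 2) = n - 2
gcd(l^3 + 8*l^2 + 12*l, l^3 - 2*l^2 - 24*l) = l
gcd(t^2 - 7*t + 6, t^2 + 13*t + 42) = 1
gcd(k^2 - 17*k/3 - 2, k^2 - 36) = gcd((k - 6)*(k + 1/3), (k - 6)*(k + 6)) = k - 6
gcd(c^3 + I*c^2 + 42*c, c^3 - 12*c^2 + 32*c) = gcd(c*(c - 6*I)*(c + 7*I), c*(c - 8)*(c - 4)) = c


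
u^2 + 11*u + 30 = (u + 5)*(u + 6)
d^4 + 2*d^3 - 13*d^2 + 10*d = d*(d - 2)*(d - 1)*(d + 5)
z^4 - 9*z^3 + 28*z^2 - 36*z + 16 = (z - 4)*(z - 2)^2*(z - 1)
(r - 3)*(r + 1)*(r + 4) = r^3 + 2*r^2 - 11*r - 12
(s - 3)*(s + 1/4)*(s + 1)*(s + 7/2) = s^4 + 7*s^3/4 - 77*s^2/8 - 13*s - 21/8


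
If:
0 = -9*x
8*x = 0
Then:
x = 0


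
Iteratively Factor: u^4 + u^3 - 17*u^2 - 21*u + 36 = (u - 4)*(u^3 + 5*u^2 + 3*u - 9) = (u - 4)*(u + 3)*(u^2 + 2*u - 3) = (u - 4)*(u + 3)^2*(u - 1)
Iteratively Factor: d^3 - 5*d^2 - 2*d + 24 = (d + 2)*(d^2 - 7*d + 12) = (d - 4)*(d + 2)*(d - 3)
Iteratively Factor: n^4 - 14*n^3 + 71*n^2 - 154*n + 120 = (n - 2)*(n^3 - 12*n^2 + 47*n - 60) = (n - 5)*(n - 2)*(n^2 - 7*n + 12) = (n - 5)*(n - 3)*(n - 2)*(n - 4)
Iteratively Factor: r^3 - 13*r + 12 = (r + 4)*(r^2 - 4*r + 3) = (r - 3)*(r + 4)*(r - 1)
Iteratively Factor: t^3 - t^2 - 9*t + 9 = (t + 3)*(t^2 - 4*t + 3) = (t - 3)*(t + 3)*(t - 1)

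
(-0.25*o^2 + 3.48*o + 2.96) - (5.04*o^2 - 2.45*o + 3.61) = -5.29*o^2 + 5.93*o - 0.65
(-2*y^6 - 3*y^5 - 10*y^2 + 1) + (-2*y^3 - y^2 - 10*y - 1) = -2*y^6 - 3*y^5 - 2*y^3 - 11*y^2 - 10*y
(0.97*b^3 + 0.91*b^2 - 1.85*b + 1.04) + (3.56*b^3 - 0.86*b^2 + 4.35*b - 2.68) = 4.53*b^3 + 0.05*b^2 + 2.5*b - 1.64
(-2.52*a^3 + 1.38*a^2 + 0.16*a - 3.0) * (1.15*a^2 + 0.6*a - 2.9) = -2.898*a^5 + 0.0749999999999997*a^4 + 8.32*a^3 - 7.356*a^2 - 2.264*a + 8.7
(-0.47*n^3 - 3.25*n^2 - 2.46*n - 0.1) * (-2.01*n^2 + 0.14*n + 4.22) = 0.9447*n^5 + 6.4667*n^4 + 2.5062*n^3 - 13.8584*n^2 - 10.3952*n - 0.422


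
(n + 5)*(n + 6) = n^2 + 11*n + 30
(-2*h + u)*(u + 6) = -2*h*u - 12*h + u^2 + 6*u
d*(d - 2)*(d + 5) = d^3 + 3*d^2 - 10*d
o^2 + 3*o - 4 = (o - 1)*(o + 4)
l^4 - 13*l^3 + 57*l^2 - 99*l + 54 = (l - 6)*(l - 3)^2*(l - 1)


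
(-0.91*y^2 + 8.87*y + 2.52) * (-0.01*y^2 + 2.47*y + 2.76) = 0.0091*y^4 - 2.3364*y^3 + 19.3721*y^2 + 30.7056*y + 6.9552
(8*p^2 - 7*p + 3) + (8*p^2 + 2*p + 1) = 16*p^2 - 5*p + 4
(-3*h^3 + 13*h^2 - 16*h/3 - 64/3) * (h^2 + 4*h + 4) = -3*h^5 + h^4 + 104*h^3/3 + 28*h^2/3 - 320*h/3 - 256/3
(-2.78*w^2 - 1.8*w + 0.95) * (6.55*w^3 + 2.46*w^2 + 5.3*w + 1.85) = -18.209*w^5 - 18.6288*w^4 - 12.9395*w^3 - 12.346*w^2 + 1.705*w + 1.7575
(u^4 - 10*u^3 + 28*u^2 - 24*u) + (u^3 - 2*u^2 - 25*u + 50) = u^4 - 9*u^3 + 26*u^2 - 49*u + 50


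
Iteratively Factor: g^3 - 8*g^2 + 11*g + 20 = (g + 1)*(g^2 - 9*g + 20) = (g - 4)*(g + 1)*(g - 5)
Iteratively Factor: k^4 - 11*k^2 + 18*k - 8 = (k - 2)*(k^3 + 2*k^2 - 7*k + 4) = (k - 2)*(k - 1)*(k^2 + 3*k - 4) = (k - 2)*(k - 1)^2*(k + 4)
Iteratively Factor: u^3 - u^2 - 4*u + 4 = (u - 2)*(u^2 + u - 2) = (u - 2)*(u - 1)*(u + 2)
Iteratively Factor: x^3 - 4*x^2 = (x)*(x^2 - 4*x) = x*(x - 4)*(x)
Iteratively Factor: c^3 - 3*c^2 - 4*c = (c + 1)*(c^2 - 4*c) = c*(c + 1)*(c - 4)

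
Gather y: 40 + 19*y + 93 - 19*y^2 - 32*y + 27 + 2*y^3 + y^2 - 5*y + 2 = 2*y^3 - 18*y^2 - 18*y + 162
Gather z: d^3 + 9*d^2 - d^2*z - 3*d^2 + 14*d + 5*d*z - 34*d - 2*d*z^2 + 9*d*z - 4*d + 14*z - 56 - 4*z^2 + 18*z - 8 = d^3 + 6*d^2 - 24*d + z^2*(-2*d - 4) + z*(-d^2 + 14*d + 32) - 64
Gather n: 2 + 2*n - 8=2*n - 6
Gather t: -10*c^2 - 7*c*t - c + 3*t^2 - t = -10*c^2 - c + 3*t^2 + t*(-7*c - 1)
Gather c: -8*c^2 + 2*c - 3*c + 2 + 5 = -8*c^2 - c + 7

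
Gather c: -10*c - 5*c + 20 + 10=30 - 15*c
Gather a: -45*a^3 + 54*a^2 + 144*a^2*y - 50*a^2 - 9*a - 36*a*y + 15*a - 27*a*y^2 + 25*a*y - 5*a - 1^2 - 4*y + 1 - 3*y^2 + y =-45*a^3 + a^2*(144*y + 4) + a*(-27*y^2 - 11*y + 1) - 3*y^2 - 3*y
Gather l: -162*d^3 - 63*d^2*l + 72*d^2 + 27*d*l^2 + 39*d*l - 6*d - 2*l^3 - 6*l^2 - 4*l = -162*d^3 + 72*d^2 - 6*d - 2*l^3 + l^2*(27*d - 6) + l*(-63*d^2 + 39*d - 4)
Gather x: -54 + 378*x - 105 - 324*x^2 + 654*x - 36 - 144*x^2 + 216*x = -468*x^2 + 1248*x - 195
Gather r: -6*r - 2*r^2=-2*r^2 - 6*r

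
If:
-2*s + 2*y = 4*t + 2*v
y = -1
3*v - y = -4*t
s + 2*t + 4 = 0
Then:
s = 1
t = -5/2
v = 3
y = -1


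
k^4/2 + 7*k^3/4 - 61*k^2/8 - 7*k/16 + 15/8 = (k/2 + 1/4)*(k - 5/2)*(k - 1/2)*(k + 6)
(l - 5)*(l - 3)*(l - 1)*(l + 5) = l^4 - 4*l^3 - 22*l^2 + 100*l - 75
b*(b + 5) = b^2 + 5*b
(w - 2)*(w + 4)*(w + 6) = w^3 + 8*w^2 + 4*w - 48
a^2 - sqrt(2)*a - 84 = (a - 7*sqrt(2))*(a + 6*sqrt(2))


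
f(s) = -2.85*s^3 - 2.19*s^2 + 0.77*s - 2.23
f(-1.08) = -2.03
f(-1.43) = 0.52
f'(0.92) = -10.50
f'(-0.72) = -0.51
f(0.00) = -2.23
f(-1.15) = -1.68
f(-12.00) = 4597.97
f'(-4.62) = -161.49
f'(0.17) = -0.22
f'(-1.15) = -5.50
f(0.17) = -2.18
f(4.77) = -357.70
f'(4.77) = -214.66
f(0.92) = -5.59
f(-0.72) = -2.86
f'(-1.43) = -10.45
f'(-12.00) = -1177.87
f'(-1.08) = -4.47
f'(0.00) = 0.77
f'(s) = -8.55*s^2 - 4.38*s + 0.77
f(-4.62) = 228.51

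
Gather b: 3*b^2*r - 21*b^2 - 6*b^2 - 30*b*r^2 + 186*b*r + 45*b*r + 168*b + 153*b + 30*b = b^2*(3*r - 27) + b*(-30*r^2 + 231*r + 351)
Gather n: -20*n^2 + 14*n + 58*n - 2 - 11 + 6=-20*n^2 + 72*n - 7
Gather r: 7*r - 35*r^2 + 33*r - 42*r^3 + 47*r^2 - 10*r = -42*r^3 + 12*r^2 + 30*r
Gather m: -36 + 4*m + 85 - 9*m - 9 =40 - 5*m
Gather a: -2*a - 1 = -2*a - 1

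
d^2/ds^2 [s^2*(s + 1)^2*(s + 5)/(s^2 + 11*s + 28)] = 2*(3*s^7 + 95*s^6 + 1209*s^5 + 7749*s^4 + 26056*s^3 + 42672*s^2 + 25872*s + 3920)/(s^6 + 33*s^5 + 447*s^4 + 3179*s^3 + 12516*s^2 + 25872*s + 21952)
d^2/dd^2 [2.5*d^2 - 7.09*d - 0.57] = 5.00000000000000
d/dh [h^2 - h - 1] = 2*h - 1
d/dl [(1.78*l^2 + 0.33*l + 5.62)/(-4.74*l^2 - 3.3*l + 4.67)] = (-4.3098*l^2 + 69.9028*l + 20.0871)/(22.4676*l^4 + 31.284*l^3 - 33.3816*l^2 - 30.822*l + 21.8089)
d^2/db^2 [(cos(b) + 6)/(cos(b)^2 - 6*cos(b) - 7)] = (9*sin(b)^4*cos(b) + 30*sin(b)^4 - 366*sin(b)^2 - 161*cos(b)/2 - 15*cos(3*b) - cos(5*b)/2 - 96)/(sin(b)^2 + 6*cos(b) + 6)^3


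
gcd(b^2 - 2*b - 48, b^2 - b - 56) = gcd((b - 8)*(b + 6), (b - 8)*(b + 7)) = b - 8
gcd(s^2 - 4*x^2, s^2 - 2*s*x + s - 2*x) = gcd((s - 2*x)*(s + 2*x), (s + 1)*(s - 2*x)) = -s + 2*x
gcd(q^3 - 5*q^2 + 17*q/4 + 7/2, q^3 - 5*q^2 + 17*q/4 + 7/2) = q^3 - 5*q^2 + 17*q/4 + 7/2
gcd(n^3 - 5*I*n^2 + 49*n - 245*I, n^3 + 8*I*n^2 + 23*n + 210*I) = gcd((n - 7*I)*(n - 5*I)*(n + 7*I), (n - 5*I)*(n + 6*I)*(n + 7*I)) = n^2 + 2*I*n + 35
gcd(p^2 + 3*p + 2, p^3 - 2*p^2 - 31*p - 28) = p + 1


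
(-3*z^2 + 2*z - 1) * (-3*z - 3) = 9*z^3 + 3*z^2 - 3*z + 3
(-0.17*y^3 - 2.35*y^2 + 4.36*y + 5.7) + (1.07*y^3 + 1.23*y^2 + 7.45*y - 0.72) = 0.9*y^3 - 1.12*y^2 + 11.81*y + 4.98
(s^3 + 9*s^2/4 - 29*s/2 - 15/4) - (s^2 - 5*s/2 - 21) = s^3 + 5*s^2/4 - 12*s + 69/4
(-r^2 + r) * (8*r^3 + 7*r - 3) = -8*r^5 + 8*r^4 - 7*r^3 + 10*r^2 - 3*r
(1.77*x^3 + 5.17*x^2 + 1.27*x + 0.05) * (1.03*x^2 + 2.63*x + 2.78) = 1.8231*x^5 + 9.9802*x^4 + 19.8258*x^3 + 17.7642*x^2 + 3.6621*x + 0.139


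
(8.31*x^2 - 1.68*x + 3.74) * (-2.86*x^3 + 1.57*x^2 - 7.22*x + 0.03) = -23.7666*x^5 + 17.8515*x^4 - 73.3322*x^3 + 18.2507*x^2 - 27.0532*x + 0.1122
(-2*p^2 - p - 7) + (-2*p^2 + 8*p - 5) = -4*p^2 + 7*p - 12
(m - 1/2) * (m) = m^2 - m/2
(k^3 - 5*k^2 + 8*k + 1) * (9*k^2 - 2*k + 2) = 9*k^5 - 47*k^4 + 84*k^3 - 17*k^2 + 14*k + 2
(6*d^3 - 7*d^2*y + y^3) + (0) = 6*d^3 - 7*d^2*y + y^3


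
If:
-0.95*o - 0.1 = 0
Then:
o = -0.11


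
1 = 1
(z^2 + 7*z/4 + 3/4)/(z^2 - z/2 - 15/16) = 4*(z + 1)/(4*z - 5)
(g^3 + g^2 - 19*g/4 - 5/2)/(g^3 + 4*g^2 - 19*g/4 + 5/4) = (4*g^3 + 4*g^2 - 19*g - 10)/(4*g^3 + 16*g^2 - 19*g + 5)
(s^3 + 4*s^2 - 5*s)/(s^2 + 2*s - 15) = s*(s - 1)/(s - 3)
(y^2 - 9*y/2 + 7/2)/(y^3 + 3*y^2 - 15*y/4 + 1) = 2*(2*y^2 - 9*y + 7)/(4*y^3 + 12*y^2 - 15*y + 4)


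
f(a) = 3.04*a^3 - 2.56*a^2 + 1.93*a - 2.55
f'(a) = 9.12*a^2 - 5.12*a + 1.93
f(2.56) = 36.62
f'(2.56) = 48.59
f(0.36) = -2.05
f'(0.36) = 1.27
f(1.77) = 9.70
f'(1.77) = 21.44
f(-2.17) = -49.86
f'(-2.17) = 55.99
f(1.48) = 4.55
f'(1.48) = 14.33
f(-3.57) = -180.38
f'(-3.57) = 136.44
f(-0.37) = -3.77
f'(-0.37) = 5.07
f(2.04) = 16.54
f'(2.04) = 29.44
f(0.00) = -2.55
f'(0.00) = 1.93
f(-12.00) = -5647.47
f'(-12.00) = 1376.65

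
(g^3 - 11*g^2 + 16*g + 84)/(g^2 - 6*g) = g - 5 - 14/g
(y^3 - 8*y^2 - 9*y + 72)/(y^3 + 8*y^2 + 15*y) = (y^2 - 11*y + 24)/(y*(y + 5))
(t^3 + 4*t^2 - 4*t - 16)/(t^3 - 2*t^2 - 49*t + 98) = (t^2 + 6*t + 8)/(t^2 - 49)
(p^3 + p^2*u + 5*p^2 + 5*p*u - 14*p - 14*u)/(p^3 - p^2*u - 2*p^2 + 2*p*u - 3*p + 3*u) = (p^3 + p^2*u + 5*p^2 + 5*p*u - 14*p - 14*u)/(p^3 - p^2*u - 2*p^2 + 2*p*u - 3*p + 3*u)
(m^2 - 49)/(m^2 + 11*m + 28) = (m - 7)/(m + 4)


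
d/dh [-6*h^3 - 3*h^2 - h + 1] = -18*h^2 - 6*h - 1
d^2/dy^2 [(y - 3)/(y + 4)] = -14/(y + 4)^3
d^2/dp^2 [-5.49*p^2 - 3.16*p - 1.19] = -10.9800000000000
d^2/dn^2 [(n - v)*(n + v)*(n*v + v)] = 2*v*(3*n + 1)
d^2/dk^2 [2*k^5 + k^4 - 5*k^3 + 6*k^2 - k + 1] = 40*k^3 + 12*k^2 - 30*k + 12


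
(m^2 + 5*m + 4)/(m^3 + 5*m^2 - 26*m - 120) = (m + 1)/(m^2 + m - 30)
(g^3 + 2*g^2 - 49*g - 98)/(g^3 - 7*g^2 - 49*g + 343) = (g + 2)/(g - 7)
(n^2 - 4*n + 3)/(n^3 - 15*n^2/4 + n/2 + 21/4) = 4*(n - 1)/(4*n^2 - 3*n - 7)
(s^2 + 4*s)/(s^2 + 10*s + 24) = s/(s + 6)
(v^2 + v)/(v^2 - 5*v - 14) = v*(v + 1)/(v^2 - 5*v - 14)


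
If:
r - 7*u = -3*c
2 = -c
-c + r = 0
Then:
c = -2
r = -2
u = -8/7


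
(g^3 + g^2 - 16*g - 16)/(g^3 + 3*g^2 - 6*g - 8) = (g - 4)/(g - 2)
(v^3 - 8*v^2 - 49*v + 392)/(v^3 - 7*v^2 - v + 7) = (v^2 - v - 56)/(v^2 - 1)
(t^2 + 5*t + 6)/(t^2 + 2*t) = (t + 3)/t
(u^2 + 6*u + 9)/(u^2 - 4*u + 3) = (u^2 + 6*u + 9)/(u^2 - 4*u + 3)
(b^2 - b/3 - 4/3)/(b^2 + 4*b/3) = (3*b^2 - b - 4)/(b*(3*b + 4))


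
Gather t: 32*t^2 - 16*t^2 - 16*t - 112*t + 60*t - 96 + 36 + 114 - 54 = 16*t^2 - 68*t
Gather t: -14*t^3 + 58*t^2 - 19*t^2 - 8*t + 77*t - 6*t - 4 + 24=-14*t^3 + 39*t^2 + 63*t + 20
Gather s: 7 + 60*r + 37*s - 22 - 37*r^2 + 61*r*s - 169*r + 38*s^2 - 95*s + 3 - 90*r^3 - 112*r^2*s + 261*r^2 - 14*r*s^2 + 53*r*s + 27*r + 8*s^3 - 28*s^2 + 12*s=-90*r^3 + 224*r^2 - 82*r + 8*s^3 + s^2*(10 - 14*r) + s*(-112*r^2 + 114*r - 46) - 12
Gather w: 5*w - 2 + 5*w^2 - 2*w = 5*w^2 + 3*w - 2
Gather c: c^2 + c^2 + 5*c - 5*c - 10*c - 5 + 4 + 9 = 2*c^2 - 10*c + 8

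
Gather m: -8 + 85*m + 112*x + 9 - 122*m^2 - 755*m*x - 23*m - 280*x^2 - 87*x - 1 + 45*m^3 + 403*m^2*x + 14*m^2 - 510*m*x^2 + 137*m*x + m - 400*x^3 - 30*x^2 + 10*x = 45*m^3 + m^2*(403*x - 108) + m*(-510*x^2 - 618*x + 63) - 400*x^3 - 310*x^2 + 35*x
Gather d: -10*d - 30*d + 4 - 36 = -40*d - 32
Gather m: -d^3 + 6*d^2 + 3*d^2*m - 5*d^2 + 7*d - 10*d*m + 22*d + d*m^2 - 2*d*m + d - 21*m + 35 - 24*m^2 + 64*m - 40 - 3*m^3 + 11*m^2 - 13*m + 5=-d^3 + d^2 + 30*d - 3*m^3 + m^2*(d - 13) + m*(3*d^2 - 12*d + 30)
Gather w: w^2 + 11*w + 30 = w^2 + 11*w + 30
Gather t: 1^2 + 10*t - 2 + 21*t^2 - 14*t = 21*t^2 - 4*t - 1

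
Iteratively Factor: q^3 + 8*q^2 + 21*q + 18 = (q + 3)*(q^2 + 5*q + 6) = (q + 3)^2*(q + 2)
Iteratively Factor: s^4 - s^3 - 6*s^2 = (s)*(s^3 - s^2 - 6*s) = s^2*(s^2 - s - 6) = s^2*(s + 2)*(s - 3)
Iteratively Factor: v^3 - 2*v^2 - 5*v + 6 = (v + 2)*(v^2 - 4*v + 3) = (v - 1)*(v + 2)*(v - 3)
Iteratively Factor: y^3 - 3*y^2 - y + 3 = (y - 3)*(y^2 - 1) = (y - 3)*(y - 1)*(y + 1)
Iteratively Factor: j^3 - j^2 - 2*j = (j - 2)*(j^2 + j) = (j - 2)*(j + 1)*(j)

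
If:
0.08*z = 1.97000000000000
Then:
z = 24.62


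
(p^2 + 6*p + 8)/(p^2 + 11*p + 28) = (p + 2)/(p + 7)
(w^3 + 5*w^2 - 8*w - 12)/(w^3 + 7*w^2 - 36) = (w + 1)/(w + 3)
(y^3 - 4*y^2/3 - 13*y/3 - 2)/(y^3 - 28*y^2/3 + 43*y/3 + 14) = (y + 1)/(y - 7)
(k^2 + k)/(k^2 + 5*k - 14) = k*(k + 1)/(k^2 + 5*k - 14)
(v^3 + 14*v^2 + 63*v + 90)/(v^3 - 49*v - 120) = (v + 6)/(v - 8)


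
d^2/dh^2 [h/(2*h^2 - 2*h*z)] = ((-3*h + z)*(h - z) + (2*h - z)^2)/(h^2*(h - z)^3)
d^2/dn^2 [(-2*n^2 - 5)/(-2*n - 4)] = 13/(n^3 + 6*n^2 + 12*n + 8)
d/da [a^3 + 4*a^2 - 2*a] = 3*a^2 + 8*a - 2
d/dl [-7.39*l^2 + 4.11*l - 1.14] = 4.11 - 14.78*l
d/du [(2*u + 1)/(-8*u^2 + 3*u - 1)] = (16*u^2 + 16*u - 5)/(64*u^4 - 48*u^3 + 25*u^2 - 6*u + 1)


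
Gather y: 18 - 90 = -72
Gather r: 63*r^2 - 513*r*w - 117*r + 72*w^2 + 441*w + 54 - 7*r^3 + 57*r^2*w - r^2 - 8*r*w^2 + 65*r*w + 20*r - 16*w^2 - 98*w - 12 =-7*r^3 + r^2*(57*w + 62) + r*(-8*w^2 - 448*w - 97) + 56*w^2 + 343*w + 42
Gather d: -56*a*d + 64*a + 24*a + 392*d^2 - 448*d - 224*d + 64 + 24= 88*a + 392*d^2 + d*(-56*a - 672) + 88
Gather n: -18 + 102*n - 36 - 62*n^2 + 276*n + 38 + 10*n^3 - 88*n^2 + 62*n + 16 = 10*n^3 - 150*n^2 + 440*n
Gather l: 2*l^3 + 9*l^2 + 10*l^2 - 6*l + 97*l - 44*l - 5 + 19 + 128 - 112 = 2*l^3 + 19*l^2 + 47*l + 30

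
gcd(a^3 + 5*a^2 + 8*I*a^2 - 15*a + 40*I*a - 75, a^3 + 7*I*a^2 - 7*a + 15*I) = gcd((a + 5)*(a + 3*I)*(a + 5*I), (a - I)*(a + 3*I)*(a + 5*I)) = a^2 + 8*I*a - 15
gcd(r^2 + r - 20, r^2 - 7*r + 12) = r - 4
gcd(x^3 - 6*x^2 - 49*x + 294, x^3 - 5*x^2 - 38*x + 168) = x - 7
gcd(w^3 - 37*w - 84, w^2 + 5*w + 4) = w + 4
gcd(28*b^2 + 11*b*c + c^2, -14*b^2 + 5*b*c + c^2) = 7*b + c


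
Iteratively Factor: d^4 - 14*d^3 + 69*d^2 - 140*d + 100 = (d - 2)*(d^3 - 12*d^2 + 45*d - 50) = (d - 2)^2*(d^2 - 10*d + 25) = (d - 5)*(d - 2)^2*(d - 5)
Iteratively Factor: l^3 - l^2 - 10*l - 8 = (l + 2)*(l^2 - 3*l - 4) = (l - 4)*(l + 2)*(l + 1)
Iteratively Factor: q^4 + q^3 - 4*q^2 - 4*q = (q + 2)*(q^3 - q^2 - 2*q) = (q - 2)*(q + 2)*(q^2 + q) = q*(q - 2)*(q + 2)*(q + 1)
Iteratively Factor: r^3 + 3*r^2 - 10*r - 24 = (r + 2)*(r^2 + r - 12) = (r - 3)*(r + 2)*(r + 4)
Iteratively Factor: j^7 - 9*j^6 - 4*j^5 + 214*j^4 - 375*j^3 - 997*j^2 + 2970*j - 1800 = (j + 4)*(j^6 - 13*j^5 + 48*j^4 + 22*j^3 - 463*j^2 + 855*j - 450) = (j + 3)*(j + 4)*(j^5 - 16*j^4 + 96*j^3 - 266*j^2 + 335*j - 150) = (j - 2)*(j + 3)*(j + 4)*(j^4 - 14*j^3 + 68*j^2 - 130*j + 75) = (j - 5)*(j - 2)*(j + 3)*(j + 4)*(j^3 - 9*j^2 + 23*j - 15) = (j - 5)*(j - 2)*(j - 1)*(j + 3)*(j + 4)*(j^2 - 8*j + 15) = (j - 5)*(j - 3)*(j - 2)*(j - 1)*(j + 3)*(j + 4)*(j - 5)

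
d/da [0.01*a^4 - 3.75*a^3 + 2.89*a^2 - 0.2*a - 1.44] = 0.04*a^3 - 11.25*a^2 + 5.78*a - 0.2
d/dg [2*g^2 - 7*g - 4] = 4*g - 7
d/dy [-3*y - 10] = -3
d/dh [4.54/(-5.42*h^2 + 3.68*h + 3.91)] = (49.2136*h - 16.7072)/(-5.42*h^2 + 3.68*h + 3.91)^2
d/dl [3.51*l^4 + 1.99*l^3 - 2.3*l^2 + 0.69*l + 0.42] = 14.04*l^3 + 5.97*l^2 - 4.6*l + 0.69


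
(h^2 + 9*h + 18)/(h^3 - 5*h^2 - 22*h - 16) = (h^2 + 9*h + 18)/(h^3 - 5*h^2 - 22*h - 16)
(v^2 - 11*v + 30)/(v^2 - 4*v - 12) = (v - 5)/(v + 2)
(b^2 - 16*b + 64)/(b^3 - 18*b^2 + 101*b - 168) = (b - 8)/(b^2 - 10*b + 21)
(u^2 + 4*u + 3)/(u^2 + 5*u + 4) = (u + 3)/(u + 4)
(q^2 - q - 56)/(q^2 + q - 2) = (q^2 - q - 56)/(q^2 + q - 2)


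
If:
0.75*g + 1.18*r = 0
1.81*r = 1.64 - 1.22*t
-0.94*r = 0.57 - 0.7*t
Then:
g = -0.30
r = 0.19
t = 1.07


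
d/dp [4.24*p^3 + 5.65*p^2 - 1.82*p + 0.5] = 12.72*p^2 + 11.3*p - 1.82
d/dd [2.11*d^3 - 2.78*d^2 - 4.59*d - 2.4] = 6.33*d^2 - 5.56*d - 4.59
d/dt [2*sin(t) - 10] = 2*cos(t)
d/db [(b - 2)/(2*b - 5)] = -1/(2*b - 5)^2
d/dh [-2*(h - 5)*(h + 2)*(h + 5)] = -6*h^2 - 8*h + 50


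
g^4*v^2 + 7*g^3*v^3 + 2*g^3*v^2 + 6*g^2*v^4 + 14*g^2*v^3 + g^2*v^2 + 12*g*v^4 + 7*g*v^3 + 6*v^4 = (g + v)*(g + 6*v)*(g*v + v)^2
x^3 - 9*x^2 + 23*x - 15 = (x - 5)*(x - 3)*(x - 1)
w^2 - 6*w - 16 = (w - 8)*(w + 2)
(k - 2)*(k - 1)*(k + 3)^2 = k^4 + 3*k^3 - 7*k^2 - 15*k + 18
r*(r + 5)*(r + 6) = r^3 + 11*r^2 + 30*r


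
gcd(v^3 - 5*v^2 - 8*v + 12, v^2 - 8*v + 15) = 1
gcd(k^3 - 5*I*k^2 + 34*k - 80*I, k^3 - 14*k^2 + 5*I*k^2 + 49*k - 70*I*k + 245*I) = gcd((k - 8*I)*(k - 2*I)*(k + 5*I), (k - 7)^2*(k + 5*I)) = k + 5*I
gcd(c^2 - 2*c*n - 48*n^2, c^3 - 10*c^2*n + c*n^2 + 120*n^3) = c - 8*n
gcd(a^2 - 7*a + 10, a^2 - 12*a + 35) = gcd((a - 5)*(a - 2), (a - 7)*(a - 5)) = a - 5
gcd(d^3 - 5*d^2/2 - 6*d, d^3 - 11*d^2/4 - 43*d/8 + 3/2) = d^2 - 5*d/2 - 6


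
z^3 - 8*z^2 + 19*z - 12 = (z - 4)*(z - 3)*(z - 1)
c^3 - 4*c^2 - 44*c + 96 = (c - 8)*(c - 2)*(c + 6)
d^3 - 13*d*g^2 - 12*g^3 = (d - 4*g)*(d + g)*(d + 3*g)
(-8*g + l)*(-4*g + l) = 32*g^2 - 12*g*l + l^2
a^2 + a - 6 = (a - 2)*(a + 3)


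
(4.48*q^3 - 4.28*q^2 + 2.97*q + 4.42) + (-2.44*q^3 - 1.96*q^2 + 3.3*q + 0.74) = 2.04*q^3 - 6.24*q^2 + 6.27*q + 5.16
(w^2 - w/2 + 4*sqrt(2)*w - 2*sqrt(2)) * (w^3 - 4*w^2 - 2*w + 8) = w^5 - 9*w^4/2 + 4*sqrt(2)*w^4 - 18*sqrt(2)*w^3 + 9*w^2 - 4*w + 36*sqrt(2)*w - 16*sqrt(2)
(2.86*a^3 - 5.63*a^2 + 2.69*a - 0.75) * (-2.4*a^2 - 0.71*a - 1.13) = -6.864*a^5 + 11.4814*a^4 - 5.6905*a^3 + 6.252*a^2 - 2.5072*a + 0.8475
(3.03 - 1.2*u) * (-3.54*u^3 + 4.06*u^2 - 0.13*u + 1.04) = 4.248*u^4 - 15.5982*u^3 + 12.4578*u^2 - 1.6419*u + 3.1512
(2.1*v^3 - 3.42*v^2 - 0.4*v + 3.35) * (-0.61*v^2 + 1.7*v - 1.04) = -1.281*v^5 + 5.6562*v^4 - 7.754*v^3 + 0.8333*v^2 + 6.111*v - 3.484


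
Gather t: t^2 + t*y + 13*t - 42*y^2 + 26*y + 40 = t^2 + t*(y + 13) - 42*y^2 + 26*y + 40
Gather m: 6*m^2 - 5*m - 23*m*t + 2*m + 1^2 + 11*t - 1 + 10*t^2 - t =6*m^2 + m*(-23*t - 3) + 10*t^2 + 10*t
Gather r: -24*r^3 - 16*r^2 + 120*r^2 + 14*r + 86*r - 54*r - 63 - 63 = -24*r^3 + 104*r^2 + 46*r - 126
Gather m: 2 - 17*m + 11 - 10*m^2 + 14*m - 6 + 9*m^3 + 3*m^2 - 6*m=9*m^3 - 7*m^2 - 9*m + 7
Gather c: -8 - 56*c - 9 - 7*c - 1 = -63*c - 18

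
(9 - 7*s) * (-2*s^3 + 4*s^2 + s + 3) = 14*s^4 - 46*s^3 + 29*s^2 - 12*s + 27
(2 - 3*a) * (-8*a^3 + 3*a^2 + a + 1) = 24*a^4 - 25*a^3 + 3*a^2 - a + 2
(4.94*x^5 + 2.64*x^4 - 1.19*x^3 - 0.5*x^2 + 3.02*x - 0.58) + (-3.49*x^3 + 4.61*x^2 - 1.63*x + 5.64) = 4.94*x^5 + 2.64*x^4 - 4.68*x^3 + 4.11*x^2 + 1.39*x + 5.06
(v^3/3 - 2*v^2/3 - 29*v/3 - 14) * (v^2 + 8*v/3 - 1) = v^5/3 + 2*v^4/9 - 106*v^3/9 - 352*v^2/9 - 83*v/3 + 14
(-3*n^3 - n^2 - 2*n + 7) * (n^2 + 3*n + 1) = -3*n^5 - 10*n^4 - 8*n^3 + 19*n + 7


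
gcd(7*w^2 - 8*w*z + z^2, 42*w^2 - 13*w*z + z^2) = -7*w + z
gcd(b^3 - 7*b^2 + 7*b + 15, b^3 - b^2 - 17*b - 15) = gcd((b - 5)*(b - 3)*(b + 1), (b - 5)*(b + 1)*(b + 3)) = b^2 - 4*b - 5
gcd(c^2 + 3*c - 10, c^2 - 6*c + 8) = c - 2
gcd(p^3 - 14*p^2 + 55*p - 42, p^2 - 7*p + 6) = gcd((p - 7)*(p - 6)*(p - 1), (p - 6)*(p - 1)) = p^2 - 7*p + 6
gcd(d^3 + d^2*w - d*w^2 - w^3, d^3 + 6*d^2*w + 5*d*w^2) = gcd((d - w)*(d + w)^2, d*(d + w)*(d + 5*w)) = d + w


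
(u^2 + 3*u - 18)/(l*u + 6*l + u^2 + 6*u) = (u - 3)/(l + u)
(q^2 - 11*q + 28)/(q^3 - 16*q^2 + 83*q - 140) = 1/(q - 5)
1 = 1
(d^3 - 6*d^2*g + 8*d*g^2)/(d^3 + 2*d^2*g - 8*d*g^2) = (d - 4*g)/(d + 4*g)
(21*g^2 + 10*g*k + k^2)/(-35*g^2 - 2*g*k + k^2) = (-21*g^2 - 10*g*k - k^2)/(35*g^2 + 2*g*k - k^2)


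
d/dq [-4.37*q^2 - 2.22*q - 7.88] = -8.74*q - 2.22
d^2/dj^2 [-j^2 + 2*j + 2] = -2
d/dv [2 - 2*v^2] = -4*v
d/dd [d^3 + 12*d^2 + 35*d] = 3*d^2 + 24*d + 35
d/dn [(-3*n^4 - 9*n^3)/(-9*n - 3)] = n^2*(9*n^2 + 22*n + 9)/(9*n^2 + 6*n + 1)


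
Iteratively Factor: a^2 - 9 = (a - 3)*(a + 3)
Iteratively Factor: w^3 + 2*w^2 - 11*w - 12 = (w + 4)*(w^2 - 2*w - 3) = (w - 3)*(w + 4)*(w + 1)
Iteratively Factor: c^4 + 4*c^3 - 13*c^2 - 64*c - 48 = (c + 3)*(c^3 + c^2 - 16*c - 16) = (c + 1)*(c + 3)*(c^2 - 16) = (c - 4)*(c + 1)*(c + 3)*(c + 4)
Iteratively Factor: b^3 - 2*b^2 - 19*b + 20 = (b - 1)*(b^2 - b - 20) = (b - 1)*(b + 4)*(b - 5)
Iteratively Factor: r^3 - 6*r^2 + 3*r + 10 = (r - 5)*(r^2 - r - 2) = (r - 5)*(r + 1)*(r - 2)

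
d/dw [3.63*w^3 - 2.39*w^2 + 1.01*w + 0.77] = 10.89*w^2 - 4.78*w + 1.01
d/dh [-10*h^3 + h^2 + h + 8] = -30*h^2 + 2*h + 1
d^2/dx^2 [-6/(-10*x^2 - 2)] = 30*(15*x^2 - 1)/(5*x^2 + 1)^3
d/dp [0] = 0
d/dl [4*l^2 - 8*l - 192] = 8*l - 8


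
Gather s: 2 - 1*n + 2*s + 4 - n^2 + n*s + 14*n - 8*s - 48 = -n^2 + 13*n + s*(n - 6) - 42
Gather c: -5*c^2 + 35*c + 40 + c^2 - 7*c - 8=-4*c^2 + 28*c + 32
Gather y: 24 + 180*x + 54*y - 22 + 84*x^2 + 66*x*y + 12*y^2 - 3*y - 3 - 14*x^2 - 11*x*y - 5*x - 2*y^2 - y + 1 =70*x^2 + 175*x + 10*y^2 + y*(55*x + 50)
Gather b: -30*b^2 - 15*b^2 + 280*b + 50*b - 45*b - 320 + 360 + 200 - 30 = -45*b^2 + 285*b + 210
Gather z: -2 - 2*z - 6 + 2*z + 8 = 0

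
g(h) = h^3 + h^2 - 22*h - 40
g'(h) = 3*h^2 + 2*h - 22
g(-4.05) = -0.93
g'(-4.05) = 19.11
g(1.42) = -66.36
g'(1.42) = -13.11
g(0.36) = -47.74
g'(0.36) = -20.89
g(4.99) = -0.63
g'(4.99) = 62.68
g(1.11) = -61.82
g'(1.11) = -16.08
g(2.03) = -72.17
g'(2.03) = -5.58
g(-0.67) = -25.11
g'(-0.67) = -21.99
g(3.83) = -53.41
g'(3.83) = 29.67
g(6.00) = 80.00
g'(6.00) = 98.00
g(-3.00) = 8.00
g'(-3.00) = -1.00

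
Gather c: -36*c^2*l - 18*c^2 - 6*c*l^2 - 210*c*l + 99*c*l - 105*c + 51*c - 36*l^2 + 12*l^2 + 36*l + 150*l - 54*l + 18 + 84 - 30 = c^2*(-36*l - 18) + c*(-6*l^2 - 111*l - 54) - 24*l^2 + 132*l + 72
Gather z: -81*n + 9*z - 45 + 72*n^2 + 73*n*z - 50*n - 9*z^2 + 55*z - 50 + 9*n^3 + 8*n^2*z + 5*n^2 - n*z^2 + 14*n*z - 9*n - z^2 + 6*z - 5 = 9*n^3 + 77*n^2 - 140*n + z^2*(-n - 10) + z*(8*n^2 + 87*n + 70) - 100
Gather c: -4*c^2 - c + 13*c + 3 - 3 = -4*c^2 + 12*c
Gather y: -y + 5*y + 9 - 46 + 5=4*y - 32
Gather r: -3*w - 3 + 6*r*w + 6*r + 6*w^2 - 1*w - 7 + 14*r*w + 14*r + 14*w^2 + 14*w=r*(20*w + 20) + 20*w^2 + 10*w - 10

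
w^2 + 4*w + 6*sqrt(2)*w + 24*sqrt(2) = (w + 4)*(w + 6*sqrt(2))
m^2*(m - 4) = m^3 - 4*m^2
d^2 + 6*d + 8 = (d + 2)*(d + 4)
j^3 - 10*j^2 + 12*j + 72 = (j - 6)^2*(j + 2)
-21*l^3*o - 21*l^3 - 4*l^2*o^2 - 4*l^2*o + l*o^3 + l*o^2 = (-7*l + o)*(3*l + o)*(l*o + l)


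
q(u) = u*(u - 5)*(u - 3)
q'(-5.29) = 183.59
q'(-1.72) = 51.40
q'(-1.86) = 55.14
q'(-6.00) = 219.00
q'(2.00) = -5.00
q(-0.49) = -9.39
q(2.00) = 6.00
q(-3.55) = -198.81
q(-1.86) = -62.01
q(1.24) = 8.21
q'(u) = u*(u - 5) + u*(u - 3) + (u - 5)*(u - 3) = 3*u^2 - 16*u + 15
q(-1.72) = -54.56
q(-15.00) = -5400.00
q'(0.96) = 2.40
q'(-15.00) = 930.00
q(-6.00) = -594.00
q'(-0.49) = 23.56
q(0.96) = 7.91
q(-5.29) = -451.26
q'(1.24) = -0.23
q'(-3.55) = 109.61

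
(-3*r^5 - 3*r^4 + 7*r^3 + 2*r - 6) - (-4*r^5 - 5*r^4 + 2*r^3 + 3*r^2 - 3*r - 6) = r^5 + 2*r^4 + 5*r^3 - 3*r^2 + 5*r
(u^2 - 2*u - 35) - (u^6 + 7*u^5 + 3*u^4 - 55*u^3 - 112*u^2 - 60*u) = -u^6 - 7*u^5 - 3*u^4 + 55*u^3 + 113*u^2 + 58*u - 35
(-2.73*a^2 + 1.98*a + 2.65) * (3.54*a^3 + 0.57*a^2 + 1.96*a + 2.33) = -9.6642*a^5 + 5.4531*a^4 + 5.1588*a^3 - 0.969600000000001*a^2 + 9.8074*a + 6.1745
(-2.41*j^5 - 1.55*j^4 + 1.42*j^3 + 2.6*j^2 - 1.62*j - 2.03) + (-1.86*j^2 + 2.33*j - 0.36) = -2.41*j^5 - 1.55*j^4 + 1.42*j^3 + 0.74*j^2 + 0.71*j - 2.39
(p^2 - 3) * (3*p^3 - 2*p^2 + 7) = 3*p^5 - 2*p^4 - 9*p^3 + 13*p^2 - 21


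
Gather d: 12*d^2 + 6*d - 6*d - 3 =12*d^2 - 3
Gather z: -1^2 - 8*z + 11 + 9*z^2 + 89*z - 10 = 9*z^2 + 81*z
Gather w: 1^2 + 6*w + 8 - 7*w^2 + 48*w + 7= -7*w^2 + 54*w + 16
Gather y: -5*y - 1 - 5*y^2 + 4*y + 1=-5*y^2 - y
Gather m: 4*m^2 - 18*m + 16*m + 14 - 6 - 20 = 4*m^2 - 2*m - 12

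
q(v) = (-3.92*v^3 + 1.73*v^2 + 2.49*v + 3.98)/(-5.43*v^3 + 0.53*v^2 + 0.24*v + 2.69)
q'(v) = (-11.76*v^2 + 3.46*v + 2.49)/(-5.43*v^3 + 0.53*v^2 + 0.24*v + 2.69) + (16.29*v^2 - 1.06*v - 0.24)*(-3.92*v^3 + 1.73*v^2 + 2.49*v + 3.98)/(-5.43*v^3 + 0.53*v^2 + 0.24*v + 2.69)^2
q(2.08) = 0.43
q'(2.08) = 0.28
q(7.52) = 0.68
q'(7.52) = 0.01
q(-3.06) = 0.77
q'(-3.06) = 0.01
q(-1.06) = 0.84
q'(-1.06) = 0.18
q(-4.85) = 0.76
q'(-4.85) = 0.00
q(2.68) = 0.54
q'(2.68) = 0.12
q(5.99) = 0.67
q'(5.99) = 0.01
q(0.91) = -6.35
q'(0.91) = 110.19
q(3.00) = 0.57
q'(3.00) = 0.08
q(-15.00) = 0.74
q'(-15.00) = 0.00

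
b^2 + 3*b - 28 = (b - 4)*(b + 7)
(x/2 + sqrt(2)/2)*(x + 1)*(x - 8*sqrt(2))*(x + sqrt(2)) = x^4/2 - 3*sqrt(2)*x^3 + x^3/2 - 15*x^2 - 3*sqrt(2)*x^2 - 15*x - 8*sqrt(2)*x - 8*sqrt(2)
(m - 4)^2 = m^2 - 8*m + 16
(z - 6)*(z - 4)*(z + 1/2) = z^3 - 19*z^2/2 + 19*z + 12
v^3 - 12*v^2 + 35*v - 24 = (v - 8)*(v - 3)*(v - 1)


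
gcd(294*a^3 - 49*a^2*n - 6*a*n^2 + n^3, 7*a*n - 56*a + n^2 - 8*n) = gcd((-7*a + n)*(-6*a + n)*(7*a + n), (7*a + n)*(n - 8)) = 7*a + n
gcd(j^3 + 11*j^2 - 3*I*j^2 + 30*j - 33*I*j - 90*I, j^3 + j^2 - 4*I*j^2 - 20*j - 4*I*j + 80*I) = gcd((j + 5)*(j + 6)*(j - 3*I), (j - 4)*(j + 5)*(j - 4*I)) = j + 5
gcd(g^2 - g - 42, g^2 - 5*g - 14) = g - 7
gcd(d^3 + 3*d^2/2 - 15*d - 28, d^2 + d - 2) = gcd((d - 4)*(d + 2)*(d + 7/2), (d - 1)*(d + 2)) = d + 2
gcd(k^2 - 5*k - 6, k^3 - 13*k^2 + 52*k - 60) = k - 6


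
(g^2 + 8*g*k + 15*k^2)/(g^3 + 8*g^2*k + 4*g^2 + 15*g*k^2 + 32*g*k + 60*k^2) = 1/(g + 4)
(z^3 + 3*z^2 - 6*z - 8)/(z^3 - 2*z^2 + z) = (z^3 + 3*z^2 - 6*z - 8)/(z*(z^2 - 2*z + 1))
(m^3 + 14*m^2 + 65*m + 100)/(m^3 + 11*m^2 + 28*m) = (m^2 + 10*m + 25)/(m*(m + 7))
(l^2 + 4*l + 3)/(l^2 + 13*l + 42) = (l^2 + 4*l + 3)/(l^2 + 13*l + 42)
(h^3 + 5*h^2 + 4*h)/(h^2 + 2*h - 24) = h*(h^2 + 5*h + 4)/(h^2 + 2*h - 24)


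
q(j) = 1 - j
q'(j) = -1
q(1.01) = -0.01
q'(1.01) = -1.00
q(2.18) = -1.18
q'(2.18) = -1.00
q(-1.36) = 2.36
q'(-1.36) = -1.00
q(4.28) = -3.28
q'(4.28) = -1.00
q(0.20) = 0.80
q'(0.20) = -1.00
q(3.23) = -2.23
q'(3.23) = -1.00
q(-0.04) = 1.04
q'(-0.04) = -1.00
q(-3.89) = 4.89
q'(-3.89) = -1.00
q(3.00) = -2.00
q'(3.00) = -1.00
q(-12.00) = 13.00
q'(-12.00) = -1.00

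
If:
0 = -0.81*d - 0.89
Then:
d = -1.10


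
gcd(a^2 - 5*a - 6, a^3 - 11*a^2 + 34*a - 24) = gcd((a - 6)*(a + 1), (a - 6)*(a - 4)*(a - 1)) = a - 6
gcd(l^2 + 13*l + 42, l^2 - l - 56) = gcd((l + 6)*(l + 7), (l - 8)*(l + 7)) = l + 7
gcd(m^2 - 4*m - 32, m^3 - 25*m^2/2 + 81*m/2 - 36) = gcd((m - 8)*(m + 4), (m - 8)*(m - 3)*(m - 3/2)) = m - 8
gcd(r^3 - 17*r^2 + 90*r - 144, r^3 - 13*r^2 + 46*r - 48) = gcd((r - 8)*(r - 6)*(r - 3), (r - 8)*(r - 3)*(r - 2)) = r^2 - 11*r + 24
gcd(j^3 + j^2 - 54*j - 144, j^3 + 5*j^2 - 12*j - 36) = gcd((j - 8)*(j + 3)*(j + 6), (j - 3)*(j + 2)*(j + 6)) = j + 6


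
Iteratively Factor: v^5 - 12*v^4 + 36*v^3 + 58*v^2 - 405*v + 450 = (v - 5)*(v^4 - 7*v^3 + v^2 + 63*v - 90) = (v - 5)*(v + 3)*(v^3 - 10*v^2 + 31*v - 30) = (v - 5)*(v - 3)*(v + 3)*(v^2 - 7*v + 10) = (v - 5)^2*(v - 3)*(v + 3)*(v - 2)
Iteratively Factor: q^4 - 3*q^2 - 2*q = (q + 1)*(q^3 - q^2 - 2*q) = (q - 2)*(q + 1)*(q^2 + q) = (q - 2)*(q + 1)^2*(q)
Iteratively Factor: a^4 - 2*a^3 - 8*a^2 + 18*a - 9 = (a + 3)*(a^3 - 5*a^2 + 7*a - 3) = (a - 1)*(a + 3)*(a^2 - 4*a + 3) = (a - 1)^2*(a + 3)*(a - 3)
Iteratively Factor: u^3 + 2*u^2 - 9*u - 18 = (u - 3)*(u^2 + 5*u + 6) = (u - 3)*(u + 3)*(u + 2)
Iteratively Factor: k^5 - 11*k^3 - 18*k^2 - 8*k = (k - 4)*(k^4 + 4*k^3 + 5*k^2 + 2*k) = k*(k - 4)*(k^3 + 4*k^2 + 5*k + 2) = k*(k - 4)*(k + 1)*(k^2 + 3*k + 2) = k*(k - 4)*(k + 1)^2*(k + 2)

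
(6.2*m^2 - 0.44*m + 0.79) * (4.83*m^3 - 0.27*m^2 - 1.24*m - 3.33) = 29.946*m^5 - 3.7992*m^4 - 3.7535*m^3 - 20.3137*m^2 + 0.4856*m - 2.6307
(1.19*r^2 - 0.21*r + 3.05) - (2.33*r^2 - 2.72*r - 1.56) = -1.14*r^2 + 2.51*r + 4.61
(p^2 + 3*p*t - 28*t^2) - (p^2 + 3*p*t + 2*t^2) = -30*t^2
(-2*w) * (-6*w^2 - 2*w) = 12*w^3 + 4*w^2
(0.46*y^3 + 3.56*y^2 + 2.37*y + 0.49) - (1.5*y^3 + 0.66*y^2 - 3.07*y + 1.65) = -1.04*y^3 + 2.9*y^2 + 5.44*y - 1.16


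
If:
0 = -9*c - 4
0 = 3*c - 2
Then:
No Solution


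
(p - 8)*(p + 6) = p^2 - 2*p - 48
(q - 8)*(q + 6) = q^2 - 2*q - 48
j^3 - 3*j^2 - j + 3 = (j - 3)*(j - 1)*(j + 1)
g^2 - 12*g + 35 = (g - 7)*(g - 5)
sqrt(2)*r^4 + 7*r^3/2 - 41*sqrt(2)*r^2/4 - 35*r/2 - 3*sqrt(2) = (r - 2*sqrt(2))*(r + sqrt(2)/2)*(r + 3*sqrt(2))*(sqrt(2)*r + 1/2)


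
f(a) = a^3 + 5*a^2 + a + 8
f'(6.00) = 169.00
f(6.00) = 410.00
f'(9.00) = 334.00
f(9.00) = 1151.00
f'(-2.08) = -6.82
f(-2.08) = 18.55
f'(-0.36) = -2.21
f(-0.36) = 8.24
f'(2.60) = 47.28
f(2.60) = 61.98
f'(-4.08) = 10.14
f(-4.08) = 19.23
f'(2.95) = 56.61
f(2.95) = 80.13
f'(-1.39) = -7.10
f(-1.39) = 13.58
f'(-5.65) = 40.27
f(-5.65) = -18.40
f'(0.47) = 6.36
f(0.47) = 9.68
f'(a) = 3*a^2 + 10*a + 1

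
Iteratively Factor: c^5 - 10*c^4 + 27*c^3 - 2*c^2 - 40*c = (c + 1)*(c^4 - 11*c^3 + 38*c^2 - 40*c) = c*(c + 1)*(c^3 - 11*c^2 + 38*c - 40) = c*(c - 5)*(c + 1)*(c^2 - 6*c + 8) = c*(c - 5)*(c - 4)*(c + 1)*(c - 2)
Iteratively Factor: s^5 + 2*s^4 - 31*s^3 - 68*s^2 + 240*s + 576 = (s + 4)*(s^4 - 2*s^3 - 23*s^2 + 24*s + 144) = (s - 4)*(s + 4)*(s^3 + 2*s^2 - 15*s - 36) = (s - 4)^2*(s + 4)*(s^2 + 6*s + 9) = (s - 4)^2*(s + 3)*(s + 4)*(s + 3)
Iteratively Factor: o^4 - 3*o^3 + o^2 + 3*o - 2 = (o + 1)*(o^3 - 4*o^2 + 5*o - 2) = (o - 2)*(o + 1)*(o^2 - 2*o + 1) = (o - 2)*(o - 1)*(o + 1)*(o - 1)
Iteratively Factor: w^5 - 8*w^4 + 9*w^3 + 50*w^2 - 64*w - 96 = (w + 2)*(w^4 - 10*w^3 + 29*w^2 - 8*w - 48) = (w - 3)*(w + 2)*(w^3 - 7*w^2 + 8*w + 16) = (w - 4)*(w - 3)*(w + 2)*(w^2 - 3*w - 4) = (w - 4)*(w - 3)*(w + 1)*(w + 2)*(w - 4)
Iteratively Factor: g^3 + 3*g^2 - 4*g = (g + 4)*(g^2 - g) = g*(g + 4)*(g - 1)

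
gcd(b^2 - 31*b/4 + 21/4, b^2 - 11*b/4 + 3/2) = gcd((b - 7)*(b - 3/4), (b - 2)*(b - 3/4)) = b - 3/4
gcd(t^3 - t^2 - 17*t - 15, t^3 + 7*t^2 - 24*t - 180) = t - 5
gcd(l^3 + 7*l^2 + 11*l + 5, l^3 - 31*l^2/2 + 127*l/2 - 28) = 1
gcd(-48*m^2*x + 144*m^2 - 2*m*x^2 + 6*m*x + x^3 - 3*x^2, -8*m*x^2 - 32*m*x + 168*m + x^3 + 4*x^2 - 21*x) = -8*m*x + 24*m + x^2 - 3*x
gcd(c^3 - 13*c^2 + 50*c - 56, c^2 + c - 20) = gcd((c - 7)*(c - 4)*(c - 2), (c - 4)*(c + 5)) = c - 4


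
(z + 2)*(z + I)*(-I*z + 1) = -I*z^3 + 2*z^2 - 2*I*z^2 + 4*z + I*z + 2*I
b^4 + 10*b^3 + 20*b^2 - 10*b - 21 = (b - 1)*(b + 1)*(b + 3)*(b + 7)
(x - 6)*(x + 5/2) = x^2 - 7*x/2 - 15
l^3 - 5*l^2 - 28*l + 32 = (l - 8)*(l - 1)*(l + 4)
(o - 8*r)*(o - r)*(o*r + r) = o^3*r - 9*o^2*r^2 + o^2*r + 8*o*r^3 - 9*o*r^2 + 8*r^3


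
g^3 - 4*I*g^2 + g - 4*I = (g - 4*I)*(g - I)*(g + I)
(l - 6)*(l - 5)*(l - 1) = l^3 - 12*l^2 + 41*l - 30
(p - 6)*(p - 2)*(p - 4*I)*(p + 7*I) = p^4 - 8*p^3 + 3*I*p^3 + 40*p^2 - 24*I*p^2 - 224*p + 36*I*p + 336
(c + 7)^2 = c^2 + 14*c + 49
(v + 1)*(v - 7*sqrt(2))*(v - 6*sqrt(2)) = v^3 - 13*sqrt(2)*v^2 + v^2 - 13*sqrt(2)*v + 84*v + 84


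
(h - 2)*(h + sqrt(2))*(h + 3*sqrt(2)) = h^3 - 2*h^2 + 4*sqrt(2)*h^2 - 8*sqrt(2)*h + 6*h - 12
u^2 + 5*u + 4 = (u + 1)*(u + 4)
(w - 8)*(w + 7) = w^2 - w - 56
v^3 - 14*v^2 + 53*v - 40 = (v - 8)*(v - 5)*(v - 1)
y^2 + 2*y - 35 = (y - 5)*(y + 7)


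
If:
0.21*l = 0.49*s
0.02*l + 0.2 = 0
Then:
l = -10.00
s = -4.29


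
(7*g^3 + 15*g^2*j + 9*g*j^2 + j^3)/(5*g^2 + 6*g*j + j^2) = (7*g^2 + 8*g*j + j^2)/(5*g + j)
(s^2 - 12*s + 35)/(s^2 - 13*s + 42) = (s - 5)/(s - 6)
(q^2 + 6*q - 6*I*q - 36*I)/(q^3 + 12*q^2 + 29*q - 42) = (q - 6*I)/(q^2 + 6*q - 7)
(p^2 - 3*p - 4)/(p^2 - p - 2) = (p - 4)/(p - 2)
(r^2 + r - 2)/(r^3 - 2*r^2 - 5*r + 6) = 1/(r - 3)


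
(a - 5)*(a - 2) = a^2 - 7*a + 10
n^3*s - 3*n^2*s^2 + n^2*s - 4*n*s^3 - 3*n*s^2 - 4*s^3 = (n - 4*s)*(n + s)*(n*s + s)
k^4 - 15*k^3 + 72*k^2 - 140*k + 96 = (k - 8)*(k - 3)*(k - 2)^2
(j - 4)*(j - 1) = j^2 - 5*j + 4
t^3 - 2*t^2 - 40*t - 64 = (t - 8)*(t + 2)*(t + 4)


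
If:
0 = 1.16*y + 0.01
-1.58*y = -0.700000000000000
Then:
No Solution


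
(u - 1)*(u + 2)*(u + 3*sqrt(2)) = u^3 + u^2 + 3*sqrt(2)*u^2 - 2*u + 3*sqrt(2)*u - 6*sqrt(2)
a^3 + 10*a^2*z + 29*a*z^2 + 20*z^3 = (a + z)*(a + 4*z)*(a + 5*z)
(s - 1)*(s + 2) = s^2 + s - 2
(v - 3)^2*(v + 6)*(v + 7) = v^4 + 7*v^3 - 27*v^2 - 135*v + 378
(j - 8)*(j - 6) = j^2 - 14*j + 48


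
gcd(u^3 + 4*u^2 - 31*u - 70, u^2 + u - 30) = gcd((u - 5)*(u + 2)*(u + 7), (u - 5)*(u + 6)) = u - 5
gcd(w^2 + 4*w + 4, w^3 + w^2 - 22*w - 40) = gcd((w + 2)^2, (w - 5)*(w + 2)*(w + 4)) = w + 2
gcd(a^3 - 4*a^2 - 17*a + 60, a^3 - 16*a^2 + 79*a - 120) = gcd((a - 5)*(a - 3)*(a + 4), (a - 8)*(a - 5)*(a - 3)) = a^2 - 8*a + 15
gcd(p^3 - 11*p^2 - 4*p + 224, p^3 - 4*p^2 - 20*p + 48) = p + 4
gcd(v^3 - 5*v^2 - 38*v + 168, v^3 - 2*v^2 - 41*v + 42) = v^2 - v - 42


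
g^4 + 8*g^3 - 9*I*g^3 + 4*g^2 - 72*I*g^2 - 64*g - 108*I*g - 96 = (g + 2)*(g + 6)*(g - 8*I)*(g - I)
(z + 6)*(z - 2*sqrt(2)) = z^2 - 2*sqrt(2)*z + 6*z - 12*sqrt(2)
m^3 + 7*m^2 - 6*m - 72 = (m - 3)*(m + 4)*(m + 6)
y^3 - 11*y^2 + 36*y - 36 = (y - 6)*(y - 3)*(y - 2)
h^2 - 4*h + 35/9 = (h - 7/3)*(h - 5/3)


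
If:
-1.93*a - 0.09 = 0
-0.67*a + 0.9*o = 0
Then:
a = -0.05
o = -0.03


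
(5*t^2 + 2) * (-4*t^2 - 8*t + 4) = -20*t^4 - 40*t^3 + 12*t^2 - 16*t + 8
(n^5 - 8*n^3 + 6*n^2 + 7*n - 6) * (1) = n^5 - 8*n^3 + 6*n^2 + 7*n - 6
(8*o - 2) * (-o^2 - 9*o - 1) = -8*o^3 - 70*o^2 + 10*o + 2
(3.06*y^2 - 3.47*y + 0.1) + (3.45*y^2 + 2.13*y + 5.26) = 6.51*y^2 - 1.34*y + 5.36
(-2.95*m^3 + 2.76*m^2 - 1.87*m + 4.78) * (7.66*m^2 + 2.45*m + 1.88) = -22.597*m^5 + 13.9141*m^4 - 13.1082*m^3 + 37.2221*m^2 + 8.1954*m + 8.9864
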